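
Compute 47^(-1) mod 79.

Step 1: We need x such that 47 * x = 1 (mod 79).
Step 2: Using the extended Euclidean algorithm or trial:
  47 * 37 = 1739 = 22 * 79 + 1.
Step 3: Since 1739 mod 79 = 1, the inverse is x = 37.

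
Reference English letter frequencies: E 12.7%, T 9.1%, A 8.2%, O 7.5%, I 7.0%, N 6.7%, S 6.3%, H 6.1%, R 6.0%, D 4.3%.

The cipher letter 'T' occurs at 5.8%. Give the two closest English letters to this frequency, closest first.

Step 1: Observed frequency of 'T' is 5.8%.
Step 2: Compute distances to each reference frequency and sort:
  R (6.0%): difference = 0.2% <-- BEST
  H (6.1%): difference = 0.3% <-- RUNNER-UP
  S (6.3%): difference = 0.5%
  N (6.7%): difference = 0.9%
  I (7.0%): difference = 1.2%
Step 3: Most likely is 'R' (6.0%, diff 0.2%); second most likely is 'H' (6.1%, diff 0.3%).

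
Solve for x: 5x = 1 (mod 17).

Step 1: We need x such that 5 * x = 1 (mod 17).
Step 2: Using the extended Euclidean algorithm or trial:
  5 * 7 = 35 = 2 * 17 + 1.
Step 3: Since 35 mod 17 = 1, the inverse is x = 7.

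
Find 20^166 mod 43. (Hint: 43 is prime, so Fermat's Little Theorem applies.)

Step 1: Since 43 is prime, by Fermat's Little Theorem: 20^42 = 1 (mod 43).
Step 2: Reduce exponent: 166 mod 42 = 40.
Step 3: So 20^166 = 20^40 (mod 43).
Step 4: 20^40 mod 43 = 10.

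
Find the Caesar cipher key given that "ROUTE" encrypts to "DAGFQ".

Step 1: Compare first letters: R (position 17) -> D (position 3).
Step 2: Shift = (3 - 17) mod 26 = 12.
The shift value is 12.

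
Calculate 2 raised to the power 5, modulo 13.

Step 1: Compute 2^5 mod 13 step by step, reducing modulo 13 at each step.
  2^1 mod 13 = 2
  2^2 mod 13 = (2 * 2) mod 13 = 4
  2^3 mod 13 = (4 * 2) mod 13 = 8
  2^4 mod 13 = (8 * 2) mod 13 = 3
  2^5 mod 13 = (3 * 2) mod 13 = 6
Step 2: Result = 6.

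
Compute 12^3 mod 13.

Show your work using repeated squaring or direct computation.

Step 1: Compute 12^3 mod 13 step by step, reducing modulo 13 at each step.
  12^1 mod 13 = 12
  12^2 mod 13 = (12 * 12) mod 13 = 1
  12^3 mod 13 = (1 * 12) mod 13 = 12
Step 2: Result = 12.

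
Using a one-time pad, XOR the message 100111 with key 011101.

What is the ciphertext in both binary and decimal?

Step 1: Write out the XOR operation bit by bit:
  Message: 100111
  Key:     011101
  XOR:     111010
Step 2: Convert to decimal: 111010 = 58.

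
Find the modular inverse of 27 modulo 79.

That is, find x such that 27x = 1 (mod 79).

Step 1: We need x such that 27 * x = 1 (mod 79).
Step 2: Using the extended Euclidean algorithm or trial:
  27 * 41 = 1107 = 14 * 79 + 1.
Step 3: Since 1107 mod 79 = 1, the inverse is x = 41.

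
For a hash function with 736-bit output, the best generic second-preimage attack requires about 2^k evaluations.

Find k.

Step 1: The hash has a 736-bit output.
Step 2: Second-preimage resistance means: given a specific input x, it should be infeasible to find a different y with h(y) = h(x).
With a 736-bit output, a generic search for a second preimage costs about 2^736 evaluations (each trial matches the fixed target with probability 2^-736).
Step 3: Security level = 736 bits.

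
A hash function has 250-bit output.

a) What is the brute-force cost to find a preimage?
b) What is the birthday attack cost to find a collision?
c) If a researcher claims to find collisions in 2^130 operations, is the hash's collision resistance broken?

Step 1: Preimage resistance requires brute-force of 2^250 operations.
Step 2: Collision resistance (birthday bound) = 2^(250/2) = 2^125.
Step 3: The claimed attack costs 2^130 operations.
Step 4: Since 2^130 >= 2^125, the claimed attack is no faster than the generic birthday attack, so this does not break collision resistance.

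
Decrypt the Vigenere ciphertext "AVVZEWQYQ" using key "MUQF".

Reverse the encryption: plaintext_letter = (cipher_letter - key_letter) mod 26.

Step 1: Extend key: MUQFMUQFM
Step 2: Decrypt each letter (c - k) mod 26:
  A(0) - M(12) = (0-12) mod 26 = 14 = O
  V(21) - U(20) = (21-20) mod 26 = 1 = B
  V(21) - Q(16) = (21-16) mod 26 = 5 = F
  Z(25) - F(5) = (25-5) mod 26 = 20 = U
  E(4) - M(12) = (4-12) mod 26 = 18 = S
  W(22) - U(20) = (22-20) mod 26 = 2 = C
  Q(16) - Q(16) = (16-16) mod 26 = 0 = A
  Y(24) - F(5) = (24-5) mod 26 = 19 = T
  Q(16) - M(12) = (16-12) mod 26 = 4 = E
Plaintext: OBFUSCATE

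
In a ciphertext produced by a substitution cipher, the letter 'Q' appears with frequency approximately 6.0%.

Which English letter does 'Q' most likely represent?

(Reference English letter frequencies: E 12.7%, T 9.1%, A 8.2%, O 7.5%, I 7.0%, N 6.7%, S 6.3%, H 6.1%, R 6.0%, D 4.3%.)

Step 1: The observed frequency is 6.0%.
Step 2: Compare with English frequencies:
  E: 12.7% (difference: 6.7%)
  T: 9.1% (difference: 3.1%)
  A: 8.2% (difference: 2.2%)
  O: 7.5% (difference: 1.5%)
  I: 7.0% (difference: 1.0%)
  N: 6.7% (difference: 0.7%)
  S: 6.3% (difference: 0.3%)
  H: 6.1% (difference: 0.1%)
  R: 6.0% (difference: 0.0%) <-- closest
  D: 4.3% (difference: 1.7%)
Step 3: 'Q' most likely represents 'R' (frequency 6.0%).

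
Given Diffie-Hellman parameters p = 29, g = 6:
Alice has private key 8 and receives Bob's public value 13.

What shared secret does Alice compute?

Step 1: s = B^a mod p = 13^8 mod 29.
  13^1 mod 29 = 13
  13^2 mod 29 = (13 * 13) mod 29 = 24
  13^3 mod 29 = (24 * 13) mod 29 = 22
  13^4 mod 29 = (22 * 13) mod 29 = 25
  13^5 mod 29 = (25 * 13) mod 29 = 6
  13^6 mod 29 = (6 * 13) mod 29 = 20
  13^7 mod 29 = (20 * 13) mod 29 = 28
  13^8 mod 29 = (28 * 13) mod 29 = 16
Result: shared secret = 16.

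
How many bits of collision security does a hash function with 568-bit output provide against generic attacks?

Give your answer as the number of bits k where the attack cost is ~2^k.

Step 1: The hash has a 568-bit output.
Step 2: Collision resistance means it should be infeasible to find any x != y with h(x) = h(y).
By the birthday bound, a generic collision search succeeds after about sqrt(2^568) = 2^(568/2) = 2^284 evaluations.
Step 3: Security level = 284 bits.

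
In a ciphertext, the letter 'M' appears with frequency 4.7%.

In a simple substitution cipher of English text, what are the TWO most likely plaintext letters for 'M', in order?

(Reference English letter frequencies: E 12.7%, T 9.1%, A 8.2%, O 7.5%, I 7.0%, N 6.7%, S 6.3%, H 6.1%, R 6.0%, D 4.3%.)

Step 1: Observed frequency of 'M' is 4.7%.
Step 2: Compute distances to each reference frequency and sort:
  D (4.3%): difference = 0.4% <-- BEST
  R (6.0%): difference = 1.3% <-- RUNNER-UP
  H (6.1%): difference = 1.4%
  S (6.3%): difference = 1.6%
  N (6.7%): difference = 2.0%
Step 3: Most likely is 'D' (4.3%, diff 0.4%); second most likely is 'R' (6.0%, diff 1.3%).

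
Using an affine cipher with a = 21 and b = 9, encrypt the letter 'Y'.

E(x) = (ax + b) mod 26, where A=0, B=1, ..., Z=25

Step 1: Convert 'Y' to number: x = 24.
Step 2: E(24) = (21 * 24 + 9) mod 26 = 513 mod 26 = 19.
Step 3: Convert 19 back to letter: T.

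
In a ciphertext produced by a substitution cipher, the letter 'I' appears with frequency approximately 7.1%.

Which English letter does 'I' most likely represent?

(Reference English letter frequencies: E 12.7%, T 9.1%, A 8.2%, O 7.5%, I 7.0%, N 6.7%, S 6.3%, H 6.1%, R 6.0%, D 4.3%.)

Step 1: The observed frequency is 7.1%.
Step 2: Compare with English frequencies:
  E: 12.7% (difference: 5.6%)
  T: 9.1% (difference: 2.0%)
  A: 8.2% (difference: 1.1%)
  O: 7.5% (difference: 0.4%)
  I: 7.0% (difference: 0.1%) <-- closest
  N: 6.7% (difference: 0.4%)
  S: 6.3% (difference: 0.8%)
  H: 6.1% (difference: 1.0%)
  R: 6.0% (difference: 1.1%)
  D: 4.3% (difference: 2.8%)
Step 3: 'I' most likely represents 'I' (frequency 7.0%).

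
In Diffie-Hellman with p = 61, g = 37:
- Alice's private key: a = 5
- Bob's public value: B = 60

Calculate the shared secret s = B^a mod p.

Step 1: s = B^a mod p = 60^5 mod 61.
  60^1 mod 61 = 60
  60^2 mod 61 = (60 * 60) mod 61 = 1
  60^3 mod 61 = (1 * 60) mod 61 = 60
  60^4 mod 61 = (60 * 60) mod 61 = 1
  60^5 mod 61 = (1 * 60) mod 61 = 60
Result: shared secret = 60.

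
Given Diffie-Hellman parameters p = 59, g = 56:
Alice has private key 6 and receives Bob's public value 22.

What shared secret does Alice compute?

Step 1: s = B^a mod p = 22^6 mod 59.
  22^1 mod 59 = 22
  22^2 mod 59 = (22 * 22) mod 59 = 12
  22^3 mod 59 = (12 * 22) mod 59 = 28
  22^4 mod 59 = (28 * 22) mod 59 = 26
  22^5 mod 59 = (26 * 22) mod 59 = 41
  22^6 mod 59 = (41 * 22) mod 59 = 17
Result: shared secret = 17.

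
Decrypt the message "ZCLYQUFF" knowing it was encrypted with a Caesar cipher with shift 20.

Step 1: Reverse the shift by subtracting 20 from each letter position.
  Z (position 25) -> position (25-20) mod 26 = 5 -> F
  C (position 2) -> position (2-20) mod 26 = 8 -> I
  L (position 11) -> position (11-20) mod 26 = 17 -> R
  Y (position 24) -> position (24-20) mod 26 = 4 -> E
  Q (position 16) -> position (16-20) mod 26 = 22 -> W
  U (position 20) -> position (20-20) mod 26 = 0 -> A
  F (position 5) -> position (5-20) mod 26 = 11 -> L
  F (position 5) -> position (5-20) mod 26 = 11 -> L
Decrypted message: FIREWALL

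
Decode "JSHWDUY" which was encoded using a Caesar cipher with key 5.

Step 1: Reverse the shift by subtracting 5 from each letter position.
  J (position 9) -> position (9-5) mod 26 = 4 -> E
  S (position 18) -> position (18-5) mod 26 = 13 -> N
  H (position 7) -> position (7-5) mod 26 = 2 -> C
  W (position 22) -> position (22-5) mod 26 = 17 -> R
  D (position 3) -> position (3-5) mod 26 = 24 -> Y
  U (position 20) -> position (20-5) mod 26 = 15 -> P
  Y (position 24) -> position (24-5) mod 26 = 19 -> T
Decrypted message: ENCRYPT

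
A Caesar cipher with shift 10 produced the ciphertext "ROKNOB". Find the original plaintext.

Step 1: Reverse the shift by subtracting 10 from each letter position.
  R (position 17) -> position (17-10) mod 26 = 7 -> H
  O (position 14) -> position (14-10) mod 26 = 4 -> E
  K (position 10) -> position (10-10) mod 26 = 0 -> A
  N (position 13) -> position (13-10) mod 26 = 3 -> D
  O (position 14) -> position (14-10) mod 26 = 4 -> E
  B (position 1) -> position (1-10) mod 26 = 17 -> R
Decrypted message: HEADER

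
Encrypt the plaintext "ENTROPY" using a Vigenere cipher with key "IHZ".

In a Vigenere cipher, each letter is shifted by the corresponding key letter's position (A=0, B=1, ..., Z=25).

Step 1: Repeat key to match plaintext length:
  Plaintext: ENTROPY
  Key:       IHZIHZI
Step 2: Encrypt each letter:
  E(4) + I(8) = (4+8) mod 26 = 12 = M
  N(13) + H(7) = (13+7) mod 26 = 20 = U
  T(19) + Z(25) = (19+25) mod 26 = 18 = S
  R(17) + I(8) = (17+8) mod 26 = 25 = Z
  O(14) + H(7) = (14+7) mod 26 = 21 = V
  P(15) + Z(25) = (15+25) mod 26 = 14 = O
  Y(24) + I(8) = (24+8) mod 26 = 6 = G
Ciphertext: MUSZVOG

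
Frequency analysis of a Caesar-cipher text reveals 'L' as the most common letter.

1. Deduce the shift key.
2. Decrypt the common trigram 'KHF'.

Step 1: In English, 'E' is the most frequent letter (12.7%).
Step 2: The most frequent ciphertext letter is 'L' (position 11).
Step 3: Shift = (11 - 4) mod 26 = 7.
Step 4: Decrypt 'KHF' by shifting back 7:
  K -> D
  H -> A
  F -> Y
Step 5: 'KHF' decrypts to 'DAY'.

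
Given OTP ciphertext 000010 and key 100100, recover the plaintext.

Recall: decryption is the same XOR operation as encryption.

Step 1: XOR ciphertext with key:
  Ciphertext: 000010
  Key:        100100
  XOR:        100110
Step 2: Plaintext = 100110 = 38 in decimal.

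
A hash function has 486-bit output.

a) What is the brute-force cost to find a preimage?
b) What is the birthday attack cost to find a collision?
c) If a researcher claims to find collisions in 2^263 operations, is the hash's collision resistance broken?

Step 1: Preimage resistance requires brute-force of 2^486 operations.
Step 2: Collision resistance (birthday bound) = 2^(486/2) = 2^243.
Step 3: The claimed attack costs 2^263 operations.
Step 4: Since 2^263 >= 2^243, the claimed attack is no faster than the generic birthday attack, so this does not break collision resistance.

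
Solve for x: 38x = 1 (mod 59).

Step 1: We need x such that 38 * x = 1 (mod 59).
Step 2: Using the extended Euclidean algorithm or trial:
  38 * 14 = 532 = 9 * 59 + 1.
Step 3: Since 532 mod 59 = 1, the inverse is x = 14.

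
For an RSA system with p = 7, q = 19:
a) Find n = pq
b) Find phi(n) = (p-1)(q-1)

Step 1: n = p * q = 7 * 19 = 133.
Step 2: phi(n) = (p-1)(q-1) = 6 * 18 = 108.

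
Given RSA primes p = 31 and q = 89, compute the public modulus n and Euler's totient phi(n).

Step 1: n = p * q = 31 * 89 = 2759.
Step 2: phi(n) = (p-1)(q-1) = 30 * 88 = 2640.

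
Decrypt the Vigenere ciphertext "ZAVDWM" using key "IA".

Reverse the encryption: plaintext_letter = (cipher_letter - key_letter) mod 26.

Step 1: Extend key: IAIAIA
Step 2: Decrypt each letter (c - k) mod 26:
  Z(25) - I(8) = (25-8) mod 26 = 17 = R
  A(0) - A(0) = (0-0) mod 26 = 0 = A
  V(21) - I(8) = (21-8) mod 26 = 13 = N
  D(3) - A(0) = (3-0) mod 26 = 3 = D
  W(22) - I(8) = (22-8) mod 26 = 14 = O
  M(12) - A(0) = (12-0) mod 26 = 12 = M
Plaintext: RANDOM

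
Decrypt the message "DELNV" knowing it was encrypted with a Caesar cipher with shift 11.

Step 1: Reverse the shift by subtracting 11 from each letter position.
  D (position 3) -> position (3-11) mod 26 = 18 -> S
  E (position 4) -> position (4-11) mod 26 = 19 -> T
  L (position 11) -> position (11-11) mod 26 = 0 -> A
  N (position 13) -> position (13-11) mod 26 = 2 -> C
  V (position 21) -> position (21-11) mod 26 = 10 -> K
Decrypted message: STACK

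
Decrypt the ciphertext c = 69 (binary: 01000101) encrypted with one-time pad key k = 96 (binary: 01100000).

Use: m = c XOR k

Step 1: XOR ciphertext with key:
  Ciphertext: 01000101
  Key:        01100000
  XOR:        00100101
Step 2: Plaintext = 00100101 = 37 in decimal.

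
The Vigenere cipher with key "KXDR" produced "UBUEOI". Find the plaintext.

Step 1: Extend key: KXDRKX
Step 2: Decrypt each letter (c - k) mod 26:
  U(20) - K(10) = (20-10) mod 26 = 10 = K
  B(1) - X(23) = (1-23) mod 26 = 4 = E
  U(20) - D(3) = (20-3) mod 26 = 17 = R
  E(4) - R(17) = (4-17) mod 26 = 13 = N
  O(14) - K(10) = (14-10) mod 26 = 4 = E
  I(8) - X(23) = (8-23) mod 26 = 11 = L
Plaintext: KERNEL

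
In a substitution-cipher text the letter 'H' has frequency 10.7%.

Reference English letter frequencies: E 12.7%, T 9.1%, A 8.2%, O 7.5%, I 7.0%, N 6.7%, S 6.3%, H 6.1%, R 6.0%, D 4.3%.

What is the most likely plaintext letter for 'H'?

Step 1: The observed frequency is 10.7%.
Step 2: Compare with English frequencies:
  E: 12.7% (difference: 2.0%)
  T: 9.1% (difference: 1.6%) <-- closest
  A: 8.2% (difference: 2.5%)
  O: 7.5% (difference: 3.2%)
  I: 7.0% (difference: 3.7%)
  N: 6.7% (difference: 4.0%)
  S: 6.3% (difference: 4.4%)
  H: 6.1% (difference: 4.6%)
  R: 6.0% (difference: 4.7%)
  D: 4.3% (difference: 6.4%)
Step 3: 'H' most likely represents 'T' (frequency 9.1%).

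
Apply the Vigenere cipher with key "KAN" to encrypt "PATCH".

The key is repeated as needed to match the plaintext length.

Step 1: Repeat key to match plaintext length:
  Plaintext: PATCH
  Key:       KANKA
Step 2: Encrypt each letter:
  P(15) + K(10) = (15+10) mod 26 = 25 = Z
  A(0) + A(0) = (0+0) mod 26 = 0 = A
  T(19) + N(13) = (19+13) mod 26 = 6 = G
  C(2) + K(10) = (2+10) mod 26 = 12 = M
  H(7) + A(0) = (7+0) mod 26 = 7 = H
Ciphertext: ZAGMH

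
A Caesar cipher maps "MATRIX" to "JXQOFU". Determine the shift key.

Step 1: Compare first letters: M (position 12) -> J (position 9).
Step 2: Shift = (9 - 12) mod 26 = 23.
The shift value is 23.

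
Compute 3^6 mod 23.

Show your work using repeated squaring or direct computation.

Step 1: Compute 3^6 mod 23 step by step, reducing modulo 23 at each step.
  3^1 mod 23 = 3
  3^2 mod 23 = (3 * 3) mod 23 = 9
  3^3 mod 23 = (9 * 3) mod 23 = 4
  3^4 mod 23 = (4 * 3) mod 23 = 12
  3^5 mod 23 = (12 * 3) mod 23 = 13
  3^6 mod 23 = (13 * 3) mod 23 = 16
Step 2: Result = 16.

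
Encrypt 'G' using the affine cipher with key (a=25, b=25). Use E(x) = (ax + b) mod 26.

Step 1: Convert 'G' to number: x = 6.
Step 2: E(6) = (25 * 6 + 25) mod 26 = 175 mod 26 = 19.
Step 3: Convert 19 back to letter: T.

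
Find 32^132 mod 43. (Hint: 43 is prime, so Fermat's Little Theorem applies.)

Step 1: Since 43 is prime, by Fermat's Little Theorem: 32^42 = 1 (mod 43).
Step 2: Reduce exponent: 132 mod 42 = 6.
Step 3: So 32^132 = 32^6 (mod 43).
Step 4: 32^6 mod 43 = 4.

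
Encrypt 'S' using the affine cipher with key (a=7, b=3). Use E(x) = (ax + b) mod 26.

Step 1: Convert 'S' to number: x = 18.
Step 2: E(18) = (7 * 18 + 3) mod 26 = 129 mod 26 = 25.
Step 3: Convert 25 back to letter: Z.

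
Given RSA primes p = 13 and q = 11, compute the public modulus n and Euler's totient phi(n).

Step 1: n = p * q = 13 * 11 = 143.
Step 2: phi(n) = (p-1)(q-1) = 12 * 10 = 120.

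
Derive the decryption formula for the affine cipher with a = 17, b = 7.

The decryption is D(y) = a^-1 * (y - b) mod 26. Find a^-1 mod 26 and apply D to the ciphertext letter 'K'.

Step 1: Find a^-1, the modular inverse of 17 mod 26.
Step 2: We need 17 * a^-1 = 1 (mod 26).
Step 3: 17 * 23 = 391 = 15 * 26 + 1, so a^-1 = 23.
Step 4: D(y) = 23(y - 7) mod 26.
Step 5: Apply to 'K' (y = 10): D(10) = 23 * (10 - 7) mod 26 = 23 * 3 mod 26 = 17 -> 'R'.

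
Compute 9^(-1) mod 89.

Step 1: We need x such that 9 * x = 1 (mod 89).
Step 2: Using the extended Euclidean algorithm or trial:
  9 * 10 = 90 = 1 * 89 + 1.
Step 3: Since 90 mod 89 = 1, the inverse is x = 10.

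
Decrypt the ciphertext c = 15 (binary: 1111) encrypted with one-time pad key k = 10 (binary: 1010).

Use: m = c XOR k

Step 1: XOR ciphertext with key:
  Ciphertext: 1111
  Key:        1010
  XOR:        0101
Step 2: Plaintext = 0101 = 5 in decimal.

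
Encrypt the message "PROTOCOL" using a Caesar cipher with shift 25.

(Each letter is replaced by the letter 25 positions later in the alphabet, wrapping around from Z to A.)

Step 1: For each letter, shift forward by 25 positions (mod 26).
  P (position 15) -> position (15+25) mod 26 = 14 -> O
  R (position 17) -> position (17+25) mod 26 = 16 -> Q
  O (position 14) -> position (14+25) mod 26 = 13 -> N
  T (position 19) -> position (19+25) mod 26 = 18 -> S
  O (position 14) -> position (14+25) mod 26 = 13 -> N
  C (position 2) -> position (2+25) mod 26 = 1 -> B
  O (position 14) -> position (14+25) mod 26 = 13 -> N
  L (position 11) -> position (11+25) mod 26 = 10 -> K
Result: OQNSNBNK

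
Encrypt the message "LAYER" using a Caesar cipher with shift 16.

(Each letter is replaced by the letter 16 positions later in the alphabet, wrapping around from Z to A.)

Step 1: For each letter, shift forward by 16 positions (mod 26).
  L (position 11) -> position (11+16) mod 26 = 1 -> B
  A (position 0) -> position (0+16) mod 26 = 16 -> Q
  Y (position 24) -> position (24+16) mod 26 = 14 -> O
  E (position 4) -> position (4+16) mod 26 = 20 -> U
  R (position 17) -> position (17+16) mod 26 = 7 -> H
Result: BQOUH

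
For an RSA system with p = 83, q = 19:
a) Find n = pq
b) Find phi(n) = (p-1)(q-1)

Step 1: n = p * q = 83 * 19 = 1577.
Step 2: phi(n) = (p-1)(q-1) = 82 * 18 = 1476.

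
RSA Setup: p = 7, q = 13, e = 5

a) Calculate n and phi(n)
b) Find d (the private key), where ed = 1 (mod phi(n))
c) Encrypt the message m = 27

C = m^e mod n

Step 1: n = 7 * 13 = 91.
Step 2: phi(n) = (7-1)(13-1) = 6 * 12 = 72.
Step 3: Find d = 5^(-1) mod 72 = 29.
  Verify: 5 * 29 = 145 = 1 (mod 72).
Step 4: C = 27^5 mod 91 = 27.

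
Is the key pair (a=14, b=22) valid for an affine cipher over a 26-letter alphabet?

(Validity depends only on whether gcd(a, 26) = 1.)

Step 1: Compute gcd(14, 26).
Step 2: gcd(14, 26) = 2.
Since gcd = 2 != 1, 14 shares a common factor with 26, so it cannot be used.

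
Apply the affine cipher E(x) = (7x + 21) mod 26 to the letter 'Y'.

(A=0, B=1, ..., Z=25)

Step 1: Convert 'Y' to number: x = 24.
Step 2: E(24) = (7 * 24 + 21) mod 26 = 189 mod 26 = 7.
Step 3: Convert 7 back to letter: H.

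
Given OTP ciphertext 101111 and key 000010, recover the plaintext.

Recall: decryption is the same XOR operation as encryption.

Step 1: XOR ciphertext with key:
  Ciphertext: 101111
  Key:        000010
  XOR:        101101
Step 2: Plaintext = 101101 = 45 in decimal.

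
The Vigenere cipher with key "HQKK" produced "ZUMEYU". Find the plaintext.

Step 1: Extend key: HQKKHQ
Step 2: Decrypt each letter (c - k) mod 26:
  Z(25) - H(7) = (25-7) mod 26 = 18 = S
  U(20) - Q(16) = (20-16) mod 26 = 4 = E
  M(12) - K(10) = (12-10) mod 26 = 2 = C
  E(4) - K(10) = (4-10) mod 26 = 20 = U
  Y(24) - H(7) = (24-7) mod 26 = 17 = R
  U(20) - Q(16) = (20-16) mod 26 = 4 = E
Plaintext: SECURE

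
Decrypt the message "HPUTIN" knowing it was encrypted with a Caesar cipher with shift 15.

Step 1: Reverse the shift by subtracting 15 from each letter position.
  H (position 7) -> position (7-15) mod 26 = 18 -> S
  P (position 15) -> position (15-15) mod 26 = 0 -> A
  U (position 20) -> position (20-15) mod 26 = 5 -> F
  T (position 19) -> position (19-15) mod 26 = 4 -> E
  I (position 8) -> position (8-15) mod 26 = 19 -> T
  N (position 13) -> position (13-15) mod 26 = 24 -> Y
Decrypted message: SAFETY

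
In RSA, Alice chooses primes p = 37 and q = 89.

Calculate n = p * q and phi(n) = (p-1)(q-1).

Step 1: n = p * q = 37 * 89 = 3293.
Step 2: phi(n) = (p-1)(q-1) = 36 * 88 = 3168.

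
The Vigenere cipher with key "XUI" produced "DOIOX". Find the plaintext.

Step 1: Extend key: XUIXU
Step 2: Decrypt each letter (c - k) mod 26:
  D(3) - X(23) = (3-23) mod 26 = 6 = G
  O(14) - U(20) = (14-20) mod 26 = 20 = U
  I(8) - I(8) = (8-8) mod 26 = 0 = A
  O(14) - X(23) = (14-23) mod 26 = 17 = R
  X(23) - U(20) = (23-20) mod 26 = 3 = D
Plaintext: GUARD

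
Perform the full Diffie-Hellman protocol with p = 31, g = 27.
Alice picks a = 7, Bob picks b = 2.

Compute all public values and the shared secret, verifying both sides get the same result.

Step 1: A = g^a mod p = 27^7 mod 31 = 15.
Step 2: B = g^b mod p = 27^2 mod 31 = 16.
Step 3: Alice computes s = B^a mod p = 16^7 mod 31 = 8.
Step 4: Bob computes s = A^b mod p = 15^2 mod 31 = 8.
Both sides agree: shared secret = 8.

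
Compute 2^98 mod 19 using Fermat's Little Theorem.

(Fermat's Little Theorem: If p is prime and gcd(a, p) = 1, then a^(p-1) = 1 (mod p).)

Step 1: Since 19 is prime, by Fermat's Little Theorem: 2^18 = 1 (mod 19).
Step 2: Reduce exponent: 98 mod 18 = 8.
Step 3: So 2^98 = 2^8 (mod 19).
Step 4: 2^8 mod 19 = 9.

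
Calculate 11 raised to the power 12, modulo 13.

Step 1: Compute 11^12 mod 13 step by step, reducing modulo 13 at each step.
  11^1 mod 13 = 11
  11^2 mod 13 = (11 * 11) mod 13 = 4
  11^3 mod 13 = (4 * 11) mod 13 = 5
  11^4 mod 13 = (5 * 11) mod 13 = 3
  11^5 mod 13 = (3 * 11) mod 13 = 7
  11^6 mod 13 = (7 * 11) mod 13 = 12
  11^7 mod 13 = (12 * 11) mod 13 = 2
  11^8 mod 13 = (2 * 11) mod 13 = 9
  11^9 mod 13 = (9 * 11) mod 13 = 8
  11^10 mod 13 = (8 * 11) mod 13 = 10
  11^11 mod 13 = (10 * 11) mod 13 = 6
  11^12 mod 13 = (6 * 11) mod 13 = 1
Step 2: Result = 1.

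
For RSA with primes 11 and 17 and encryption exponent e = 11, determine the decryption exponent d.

Step 1: n = 11 * 17 = 187.
Step 2: phi(n) = 10 * 16 = 160.
Step 3: Find d such that 11 * d = 1 (mod 160).
Step 4: d = 11^(-1) mod 160 = 131.
Verification: 11 * 131 = 1441 = 9 * 160 + 1.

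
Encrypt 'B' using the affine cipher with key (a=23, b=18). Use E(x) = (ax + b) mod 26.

Step 1: Convert 'B' to number: x = 1.
Step 2: E(1) = (23 * 1 + 18) mod 26 = 41 mod 26 = 15.
Step 3: Convert 15 back to letter: P.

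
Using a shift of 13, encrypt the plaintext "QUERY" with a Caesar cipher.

Step 1: For each letter, shift forward by 13 positions (mod 26).
  Q (position 16) -> position (16+13) mod 26 = 3 -> D
  U (position 20) -> position (20+13) mod 26 = 7 -> H
  E (position 4) -> position (4+13) mod 26 = 17 -> R
  R (position 17) -> position (17+13) mod 26 = 4 -> E
  Y (position 24) -> position (24+13) mod 26 = 11 -> L
Result: DHREL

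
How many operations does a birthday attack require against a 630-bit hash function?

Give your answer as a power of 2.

Step 1: The birthday paradox gives collision probability ~50% after sqrt(2^n) = 2^(n/2) hashes.
Step 2: For 630-bit output: 2^(630/2) = 2^315.
Step 3: Approximately 2^315 hash computations needed.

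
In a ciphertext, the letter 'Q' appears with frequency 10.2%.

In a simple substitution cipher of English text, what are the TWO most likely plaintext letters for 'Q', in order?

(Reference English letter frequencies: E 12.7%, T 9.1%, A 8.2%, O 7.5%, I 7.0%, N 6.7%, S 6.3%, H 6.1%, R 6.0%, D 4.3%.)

Step 1: Observed frequency of 'Q' is 10.2%.
Step 2: Compute distances to each reference frequency and sort:
  T (9.1%): difference = 1.1% <-- BEST
  A (8.2%): difference = 2.0% <-- RUNNER-UP
  E (12.7%): difference = 2.5%
  O (7.5%): difference = 2.7%
  I (7.0%): difference = 3.2%
Step 3: Most likely is 'T' (9.1%, diff 1.1%); second most likely is 'A' (8.2%, diff 2.0%).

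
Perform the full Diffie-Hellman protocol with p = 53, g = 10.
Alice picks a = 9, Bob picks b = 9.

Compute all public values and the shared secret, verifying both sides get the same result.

Step 1: A = g^a mod p = 10^9 mod 53 = 28.
Step 2: B = g^b mod p = 10^9 mod 53 = 28.
Step 3: Alice computes s = B^a mod p = 28^9 mod 53 = 46.
Step 4: Bob computes s = A^b mod p = 28^9 mod 53 = 46.
Both sides agree: shared secret = 46.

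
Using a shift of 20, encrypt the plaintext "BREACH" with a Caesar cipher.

Step 1: For each letter, shift forward by 20 positions (mod 26).
  B (position 1) -> position (1+20) mod 26 = 21 -> V
  R (position 17) -> position (17+20) mod 26 = 11 -> L
  E (position 4) -> position (4+20) mod 26 = 24 -> Y
  A (position 0) -> position (0+20) mod 26 = 20 -> U
  C (position 2) -> position (2+20) mod 26 = 22 -> W
  H (position 7) -> position (7+20) mod 26 = 1 -> B
Result: VLYUWB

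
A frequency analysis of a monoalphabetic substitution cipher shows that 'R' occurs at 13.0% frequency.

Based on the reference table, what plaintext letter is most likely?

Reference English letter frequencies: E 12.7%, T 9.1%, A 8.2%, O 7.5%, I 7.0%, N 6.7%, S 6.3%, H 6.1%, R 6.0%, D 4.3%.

Step 1: The observed frequency is 13.0%.
Step 2: Compare with English frequencies:
  E: 12.7% (difference: 0.3%) <-- closest
  T: 9.1% (difference: 3.9%)
  A: 8.2% (difference: 4.8%)
  O: 7.5% (difference: 5.5%)
  I: 7.0% (difference: 6.0%)
  N: 6.7% (difference: 6.3%)
  S: 6.3% (difference: 6.7%)
  H: 6.1% (difference: 6.9%)
  R: 6.0% (difference: 7.0%)
  D: 4.3% (difference: 8.7%)
Step 3: 'R' most likely represents 'E' (frequency 12.7%).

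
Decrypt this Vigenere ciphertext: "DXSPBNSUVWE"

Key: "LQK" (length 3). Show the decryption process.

Step 1: Key 'LQK' has length 3. Extended key: LQKLQKLQKLQ
Step 2: Decrypt each position:
  D(3) - L(11) = 18 = S
  X(23) - Q(16) = 7 = H
  S(18) - K(10) = 8 = I
  P(15) - L(11) = 4 = E
  B(1) - Q(16) = 11 = L
  N(13) - K(10) = 3 = D
  S(18) - L(11) = 7 = H
  U(20) - Q(16) = 4 = E
  V(21) - K(10) = 11 = L
  W(22) - L(11) = 11 = L
  E(4) - Q(16) = 14 = O
Plaintext: SHIELDHELLO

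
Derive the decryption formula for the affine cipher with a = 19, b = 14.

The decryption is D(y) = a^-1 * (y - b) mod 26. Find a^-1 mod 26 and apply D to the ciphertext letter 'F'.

Step 1: Find a^-1, the modular inverse of 19 mod 26.
Step 2: We need 19 * a^-1 = 1 (mod 26).
Step 3: 19 * 11 = 209 = 8 * 26 + 1, so a^-1 = 11.
Step 4: D(y) = 11(y - 14) mod 26.
Step 5: Apply to 'F' (y = 5): D(5) = 11 * (5 - 14) mod 26 = 11 * -9 mod 26 = 5 -> 'F'.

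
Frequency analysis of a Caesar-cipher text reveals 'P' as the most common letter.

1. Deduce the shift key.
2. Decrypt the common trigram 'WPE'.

Step 1: In English, 'E' is the most frequent letter (12.7%).
Step 2: The most frequent ciphertext letter is 'P' (position 15).
Step 3: Shift = (15 - 4) mod 26 = 11.
Step 4: Decrypt 'WPE' by shifting back 11:
  W -> L
  P -> E
  E -> T
Step 5: 'WPE' decrypts to 'LET'.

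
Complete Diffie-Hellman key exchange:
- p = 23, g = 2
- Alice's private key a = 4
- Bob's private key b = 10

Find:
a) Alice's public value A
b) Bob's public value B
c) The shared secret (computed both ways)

Step 1: A = g^a mod p = 2^4 mod 23 = 16.
Step 2: B = g^b mod p = 2^10 mod 23 = 12.
Step 3: Alice computes s = B^a mod p = 12^4 mod 23 = 13.
Step 4: Bob computes s = A^b mod p = 16^10 mod 23 = 13.
Both sides agree: shared secret = 13.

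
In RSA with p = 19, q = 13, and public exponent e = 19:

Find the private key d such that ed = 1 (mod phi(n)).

Step 1: n = 19 * 13 = 247.
Step 2: phi(n) = 18 * 12 = 216.
Step 3: Find d such that 19 * d = 1 (mod 216).
Step 4: d = 19^(-1) mod 216 = 91.
Verification: 19 * 91 = 1729 = 8 * 216 + 1.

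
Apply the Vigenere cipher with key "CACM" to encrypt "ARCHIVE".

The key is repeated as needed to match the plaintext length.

Step 1: Repeat key to match plaintext length:
  Plaintext: ARCHIVE
  Key:       CACMCAC
Step 2: Encrypt each letter:
  A(0) + C(2) = (0+2) mod 26 = 2 = C
  R(17) + A(0) = (17+0) mod 26 = 17 = R
  C(2) + C(2) = (2+2) mod 26 = 4 = E
  H(7) + M(12) = (7+12) mod 26 = 19 = T
  I(8) + C(2) = (8+2) mod 26 = 10 = K
  V(21) + A(0) = (21+0) mod 26 = 21 = V
  E(4) + C(2) = (4+2) mod 26 = 6 = G
Ciphertext: CRETKVG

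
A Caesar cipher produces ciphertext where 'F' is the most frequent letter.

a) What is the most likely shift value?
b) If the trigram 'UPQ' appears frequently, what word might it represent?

Step 1: In English, 'E' is the most frequent letter (12.7%).
Step 2: The most frequent ciphertext letter is 'F' (position 5).
Step 3: Shift = (5 - 4) mod 26 = 1.
Step 4: Decrypt 'UPQ' by shifting back 1:
  U -> T
  P -> O
  Q -> P
Step 5: 'UPQ' decrypts to 'TOP'.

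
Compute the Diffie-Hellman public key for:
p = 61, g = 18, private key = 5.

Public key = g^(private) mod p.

Step 1: A = g^a mod p = 18^5 mod 61.
  18^1 mod 61 = 18
  18^2 mod 61 = (18 * 18) mod 61 = 19
  18^3 mod 61 = (19 * 18) mod 61 = 37
  18^4 mod 61 = (37 * 18) mod 61 = 56
  18^5 mod 61 = (56 * 18) mod 61 = 32
Result: A = 32.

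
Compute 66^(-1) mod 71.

Step 1: We need x such that 66 * x = 1 (mod 71).
Step 2: Using the extended Euclidean algorithm or trial:
  66 * 14 = 924 = 13 * 71 + 1.
Step 3: Since 924 mod 71 = 1, the inverse is x = 14.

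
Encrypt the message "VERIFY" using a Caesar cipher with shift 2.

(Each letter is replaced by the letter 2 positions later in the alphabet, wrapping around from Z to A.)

Step 1: For each letter, shift forward by 2 positions (mod 26).
  V (position 21) -> position (21+2) mod 26 = 23 -> X
  E (position 4) -> position (4+2) mod 26 = 6 -> G
  R (position 17) -> position (17+2) mod 26 = 19 -> T
  I (position 8) -> position (8+2) mod 26 = 10 -> K
  F (position 5) -> position (5+2) mod 26 = 7 -> H
  Y (position 24) -> position (24+2) mod 26 = 0 -> A
Result: XGTKHA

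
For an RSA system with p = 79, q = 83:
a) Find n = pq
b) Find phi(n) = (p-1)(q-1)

Step 1: n = p * q = 79 * 83 = 6557.
Step 2: phi(n) = (p-1)(q-1) = 78 * 82 = 6396.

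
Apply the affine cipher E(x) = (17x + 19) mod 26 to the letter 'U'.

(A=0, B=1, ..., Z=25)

Step 1: Convert 'U' to number: x = 20.
Step 2: E(20) = (17 * 20 + 19) mod 26 = 359 mod 26 = 21.
Step 3: Convert 21 back to letter: V.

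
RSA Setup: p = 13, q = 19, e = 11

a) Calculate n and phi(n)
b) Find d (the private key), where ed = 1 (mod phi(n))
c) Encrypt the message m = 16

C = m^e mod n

Step 1: n = 13 * 19 = 247.
Step 2: phi(n) = (13-1)(19-1) = 12 * 18 = 216.
Step 3: Find d = 11^(-1) mod 216 = 59.
  Verify: 11 * 59 = 649 = 1 (mod 216).
Step 4: C = 16^11 mod 247 = 9.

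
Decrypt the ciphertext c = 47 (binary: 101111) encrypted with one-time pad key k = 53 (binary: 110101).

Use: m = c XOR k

Step 1: XOR ciphertext with key:
  Ciphertext: 101111
  Key:        110101
  XOR:        011010
Step 2: Plaintext = 011010 = 26 in decimal.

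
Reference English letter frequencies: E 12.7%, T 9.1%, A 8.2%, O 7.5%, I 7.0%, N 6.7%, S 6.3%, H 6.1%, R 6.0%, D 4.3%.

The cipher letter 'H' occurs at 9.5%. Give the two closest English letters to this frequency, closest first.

Step 1: Observed frequency of 'H' is 9.5%.
Step 2: Compute distances to each reference frequency and sort:
  T (9.1%): difference = 0.4% <-- BEST
  A (8.2%): difference = 1.3% <-- RUNNER-UP
  O (7.5%): difference = 2.0%
  I (7.0%): difference = 2.5%
  N (6.7%): difference = 2.8%
Step 3: Most likely is 'T' (9.1%, diff 0.4%); second most likely is 'A' (8.2%, diff 1.3%).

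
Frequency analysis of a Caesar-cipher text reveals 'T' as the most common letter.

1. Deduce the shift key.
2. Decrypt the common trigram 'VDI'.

Step 1: In English, 'E' is the most frequent letter (12.7%).
Step 2: The most frequent ciphertext letter is 'T' (position 19).
Step 3: Shift = (19 - 4) mod 26 = 15.
Step 4: Decrypt 'VDI' by shifting back 15:
  V -> G
  D -> O
  I -> T
Step 5: 'VDI' decrypts to 'GOT'.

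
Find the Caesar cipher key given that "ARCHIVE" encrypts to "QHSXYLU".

Step 1: Compare first letters: A (position 0) -> Q (position 16).
Step 2: Shift = (16 - 0) mod 26 = 16.
The shift value is 16.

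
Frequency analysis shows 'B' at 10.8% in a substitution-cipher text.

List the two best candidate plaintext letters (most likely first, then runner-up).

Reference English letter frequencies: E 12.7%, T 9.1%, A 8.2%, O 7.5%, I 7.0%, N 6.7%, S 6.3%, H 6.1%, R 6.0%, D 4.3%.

Step 1: Observed frequency of 'B' is 10.8%.
Step 2: Compute distances to each reference frequency and sort:
  T (9.1%): difference = 1.7% <-- BEST
  E (12.7%): difference = 1.9% <-- RUNNER-UP
  A (8.2%): difference = 2.6%
  O (7.5%): difference = 3.3%
  I (7.0%): difference = 3.8%
Step 3: Most likely is 'T' (9.1%, diff 1.7%); second most likely is 'E' (12.7%, diff 1.9%).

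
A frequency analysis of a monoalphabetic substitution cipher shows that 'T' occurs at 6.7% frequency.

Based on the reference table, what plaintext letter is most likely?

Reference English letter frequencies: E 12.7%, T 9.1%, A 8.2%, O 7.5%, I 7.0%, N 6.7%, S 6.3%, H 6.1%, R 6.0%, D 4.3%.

Step 1: The observed frequency is 6.7%.
Step 2: Compare with English frequencies:
  E: 12.7% (difference: 6.0%)
  T: 9.1% (difference: 2.4%)
  A: 8.2% (difference: 1.5%)
  O: 7.5% (difference: 0.8%)
  I: 7.0% (difference: 0.3%)
  N: 6.7% (difference: 0.0%) <-- closest
  S: 6.3% (difference: 0.4%)
  H: 6.1% (difference: 0.6%)
  R: 6.0% (difference: 0.7%)
  D: 4.3% (difference: 2.4%)
Step 3: 'T' most likely represents 'N' (frequency 6.7%).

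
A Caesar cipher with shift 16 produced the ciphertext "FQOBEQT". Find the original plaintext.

Step 1: Reverse the shift by subtracting 16 from each letter position.
  F (position 5) -> position (5-16) mod 26 = 15 -> P
  Q (position 16) -> position (16-16) mod 26 = 0 -> A
  O (position 14) -> position (14-16) mod 26 = 24 -> Y
  B (position 1) -> position (1-16) mod 26 = 11 -> L
  E (position 4) -> position (4-16) mod 26 = 14 -> O
  Q (position 16) -> position (16-16) mod 26 = 0 -> A
  T (position 19) -> position (19-16) mod 26 = 3 -> D
Decrypted message: PAYLOAD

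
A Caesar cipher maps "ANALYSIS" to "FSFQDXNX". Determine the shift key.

Step 1: Compare first letters: A (position 0) -> F (position 5).
Step 2: Shift = (5 - 0) mod 26 = 5.
The shift value is 5.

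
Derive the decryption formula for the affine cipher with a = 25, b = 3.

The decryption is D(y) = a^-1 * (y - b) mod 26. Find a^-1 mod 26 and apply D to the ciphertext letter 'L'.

Step 1: Find a^-1, the modular inverse of 25 mod 26.
Step 2: We need 25 * a^-1 = 1 (mod 26).
Step 3: 25 * 25 = 625 = 24 * 26 + 1, so a^-1 = 25.
Step 4: D(y) = 25(y - 3) mod 26.
Step 5: Apply to 'L' (y = 11): D(11) = 25 * (11 - 3) mod 26 = 25 * 8 mod 26 = 18 -> 'S'.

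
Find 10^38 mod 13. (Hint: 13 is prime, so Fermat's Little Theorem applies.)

Step 1: Since 13 is prime, by Fermat's Little Theorem: 10^12 = 1 (mod 13).
Step 2: Reduce exponent: 38 mod 12 = 2.
Step 3: So 10^38 = 10^2 (mod 13).
Step 4: 10^2 mod 13 = 9.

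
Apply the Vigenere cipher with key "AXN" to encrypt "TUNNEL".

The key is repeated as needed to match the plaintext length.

Step 1: Repeat key to match plaintext length:
  Plaintext: TUNNEL
  Key:       AXNAXN
Step 2: Encrypt each letter:
  T(19) + A(0) = (19+0) mod 26 = 19 = T
  U(20) + X(23) = (20+23) mod 26 = 17 = R
  N(13) + N(13) = (13+13) mod 26 = 0 = A
  N(13) + A(0) = (13+0) mod 26 = 13 = N
  E(4) + X(23) = (4+23) mod 26 = 1 = B
  L(11) + N(13) = (11+13) mod 26 = 24 = Y
Ciphertext: TRANBY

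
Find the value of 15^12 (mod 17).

Step 1: Compute 15^12 mod 17 step by step, reducing modulo 17 at each step.
  15^1 mod 17 = 15
  15^2 mod 17 = (15 * 15) mod 17 = 4
  15^3 mod 17 = (4 * 15) mod 17 = 9
  15^4 mod 17 = (9 * 15) mod 17 = 16
  15^5 mod 17 = (16 * 15) mod 17 = 2
  15^6 mod 17 = (2 * 15) mod 17 = 13
  15^7 mod 17 = (13 * 15) mod 17 = 8
  15^8 mod 17 = (8 * 15) mod 17 = 1
  15^9 mod 17 = (1 * 15) mod 17 = 15
  15^10 mod 17 = (15 * 15) mod 17 = 4
  15^11 mod 17 = (4 * 15) mod 17 = 9
  15^12 mod 17 = (9 * 15) mod 17 = 16
Step 2: Result = 16.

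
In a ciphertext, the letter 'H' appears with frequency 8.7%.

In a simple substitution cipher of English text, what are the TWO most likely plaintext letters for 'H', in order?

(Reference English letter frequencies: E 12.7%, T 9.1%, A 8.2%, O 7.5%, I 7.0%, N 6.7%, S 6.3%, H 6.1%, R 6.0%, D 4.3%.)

Step 1: Observed frequency of 'H' is 8.7%.
Step 2: Compute distances to each reference frequency and sort:
  T (9.1%): difference = 0.4% <-- BEST
  A (8.2%): difference = 0.5% <-- RUNNER-UP
  O (7.5%): difference = 1.2%
  I (7.0%): difference = 1.7%
  N (6.7%): difference = 2.0%
Step 3: Most likely is 'T' (9.1%, diff 0.4%); second most likely is 'A' (8.2%, diff 0.5%).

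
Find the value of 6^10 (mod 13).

Step 1: Compute 6^10 mod 13 step by step, reducing modulo 13 at each step.
  6^1 mod 13 = 6
  6^2 mod 13 = (6 * 6) mod 13 = 10
  6^3 mod 13 = (10 * 6) mod 13 = 8
  6^4 mod 13 = (8 * 6) mod 13 = 9
  6^5 mod 13 = (9 * 6) mod 13 = 2
  6^6 mod 13 = (2 * 6) mod 13 = 12
  6^7 mod 13 = (12 * 6) mod 13 = 7
  6^8 mod 13 = (7 * 6) mod 13 = 3
  6^9 mod 13 = (3 * 6) mod 13 = 5
  6^10 mod 13 = (5 * 6) mod 13 = 4
Step 2: Result = 4.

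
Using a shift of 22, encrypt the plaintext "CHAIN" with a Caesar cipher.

Step 1: For each letter, shift forward by 22 positions (mod 26).
  C (position 2) -> position (2+22) mod 26 = 24 -> Y
  H (position 7) -> position (7+22) mod 26 = 3 -> D
  A (position 0) -> position (0+22) mod 26 = 22 -> W
  I (position 8) -> position (8+22) mod 26 = 4 -> E
  N (position 13) -> position (13+22) mod 26 = 9 -> J
Result: YDWEJ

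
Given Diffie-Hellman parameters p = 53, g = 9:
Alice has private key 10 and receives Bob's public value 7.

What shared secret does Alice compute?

Step 1: s = B^a mod p = 7^10 mod 53.
  7^1 mod 53 = 7
  7^2 mod 53 = (7 * 7) mod 53 = 49
  7^3 mod 53 = (49 * 7) mod 53 = 25
  7^4 mod 53 = (25 * 7) mod 53 = 16
  7^5 mod 53 = (16 * 7) mod 53 = 6
  7^6 mod 53 = (6 * 7) mod 53 = 42
  7^7 mod 53 = (42 * 7) mod 53 = 29
  7^8 mod 53 = (29 * 7) mod 53 = 44
  7^9 mod 53 = (44 * 7) mod 53 = 43
  7^10 mod 53 = (43 * 7) mod 53 = 36
Result: shared secret = 36.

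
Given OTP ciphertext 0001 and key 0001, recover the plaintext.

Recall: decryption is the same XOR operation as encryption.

Step 1: XOR ciphertext with key:
  Ciphertext: 0001
  Key:        0001
  XOR:        0000
Step 2: Plaintext = 0000 = 0 in decimal.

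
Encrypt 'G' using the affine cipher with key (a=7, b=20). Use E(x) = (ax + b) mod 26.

Step 1: Convert 'G' to number: x = 6.
Step 2: E(6) = (7 * 6 + 20) mod 26 = 62 mod 26 = 10.
Step 3: Convert 10 back to letter: K.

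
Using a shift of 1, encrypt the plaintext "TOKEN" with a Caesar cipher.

Step 1: For each letter, shift forward by 1 positions (mod 26).
  T (position 19) -> position (19+1) mod 26 = 20 -> U
  O (position 14) -> position (14+1) mod 26 = 15 -> P
  K (position 10) -> position (10+1) mod 26 = 11 -> L
  E (position 4) -> position (4+1) mod 26 = 5 -> F
  N (position 13) -> position (13+1) mod 26 = 14 -> O
Result: UPLFO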